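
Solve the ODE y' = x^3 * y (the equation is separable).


Separate variables: dy/y = x^3 dx.
Integrate: ln|y| = (1/4)x^4 + C₀.
Exponentiate: y = Ce^((1/4)x^4).


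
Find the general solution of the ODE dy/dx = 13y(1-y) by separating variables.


Separate: dy/[y(1-y)] = 13 dx.
Partial fractions: 1/[y(1-y)] = 1/y + 1/(1-y).
Integrate: ln|y/(1-y)| = 13x + C₀.
Solve for y: y = 1/(1 + Ce^(-13x)).


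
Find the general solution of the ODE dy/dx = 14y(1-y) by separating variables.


Separate: dy/[y(1-y)] = 14 dx.
Partial fractions: 1/[y(1-y)] = 1/y + 1/(1-y).
Integrate: ln|y/(1-y)| = 14x + C₀.
Solve for y: y = 1/(1 + Ce^(-14x)).


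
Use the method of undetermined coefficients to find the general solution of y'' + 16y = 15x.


Homogeneous: r² + 16 = 0 ⇒ r = ±4i, y_h = C₁cos(4x) + C₂sin(4x).
Polynomial forcing; try y_p = Ax + B. Then y_p'' + 16 y_p = 16(Ax + B) = 15x, so B = 0 and A = 15/16.
General solution: y = C₁cos(4x) + C₂sin(4x) + (15/16)x.


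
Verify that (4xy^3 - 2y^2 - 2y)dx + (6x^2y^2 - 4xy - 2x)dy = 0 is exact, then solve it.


Check exactness: ∂M/∂y = 12xy^2 - 4y - 2 and ∂N/∂x = 12xy^2 - 4y - 2; equal, so the equation is exact.
Integrate M with respect to x (treating y as constant): ∫M dx = 2x^2y^3 - 2xy^2 - 2xy + h(y).
Differentiate w.r.t. y and set equal to N: all terms match, so h'(y) = 0 and h is a constant absorbed into C.
General solution: 2x^2y^3 - 2xy^2 - 2xy = C.


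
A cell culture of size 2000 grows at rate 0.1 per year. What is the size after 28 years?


The ODE dP/dt = 0.1P has solution P(t) = P(0)e^(0.1t).
Substitute P(0) = 2000 and t = 28: P(28) = 2000 e^(2.80) ≈ 32889.


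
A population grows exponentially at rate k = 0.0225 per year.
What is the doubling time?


Exponential growth: P(t) = P₀ e^(0.0225t). Set P(t)/P₀ = 2: e^(0.0225t) = 2.
Solve: t = ln(2)/0.0225 ≈ 30.81 years.


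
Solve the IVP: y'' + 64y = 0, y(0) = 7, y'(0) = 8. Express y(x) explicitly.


Characteristic roots of r² + 64 = 0 are ±8i, so y = C₁cos(8x) + C₂sin(8x).
Apply y(0) = 7: C₁ = 7. Differentiate and apply y'(0) = 8: 8·C₂ = 8, so C₂ = 1.
Particular solution: y = 7cos(8x) + sin(8x).


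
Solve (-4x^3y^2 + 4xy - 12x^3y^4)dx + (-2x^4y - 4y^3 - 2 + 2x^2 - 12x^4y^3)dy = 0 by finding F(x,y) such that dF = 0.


Check exactness: ∂M/∂y = -8x^3y + 4x - 48x^3y^3 and ∂N/∂x = -8x^3y + 4x - 48x^3y^3; equal, so the equation is exact.
Integrate M with respect to x (treating y as constant): ∫M dx = -x^4y^2 + 2x^2y - 3x^4y^4 + h(y).
Differentiate w.r.t. y and set equal to N: the x-dependent terms already match, leaving h'(y) = -4y^3 - 2. Integrate: h(y) = -y^4 - 2y.
So F(x,y) = -x^4y^2 - y^4 - 2y + 2x^2y - 3x^4y^4.
General solution: -x^4y^2 - y^4 - 2y + 2x^2y - 3x^4y^4 = C.


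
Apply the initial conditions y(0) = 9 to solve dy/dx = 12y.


General solution of y' = 12y is y = Ce^(12x).
Apply y(0) = 9: C = 9.
Particular solution: y = 9e^(12x).


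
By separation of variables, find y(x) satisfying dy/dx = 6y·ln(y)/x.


Separate: dy/[y ln(y)] = 6 dx/x.
Substitute u = ln(y): du/u = 6 dx/x.
Integrate: ln|ln(y)| = 6ln|x| + C₀, hence ln(y) = C·x^6.


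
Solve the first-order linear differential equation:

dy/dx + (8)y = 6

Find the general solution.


P(x) = 8, Q(x) = 6; integrating factor μ = e^(8x).
(μ y)' = 6e^(8x) ⇒ μ y = (3/4)e^(8x) + C.
Divide by μ: y = 3/4 + Ce^(-8x).


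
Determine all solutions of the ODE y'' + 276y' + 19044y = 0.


Characteristic equation: r² + 276r + 19044 = 0, i.e. (r + 138)² = 0.
Repeated root r = -138; include an x factor for the second linearly independent solution.
General solution: y = (C₁ + C₂x)e^(-138x).


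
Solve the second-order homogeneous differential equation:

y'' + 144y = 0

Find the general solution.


Characteristic equation: r² + 144 = 0.
Discriminant is negative; roots r = 0 ± 12i (complex conjugate pair).
General solution uses e^(α x)(C₁ cos(β x) + C₂ sin(β x)): y = C₁cos(12x) + C₂sin(12x).


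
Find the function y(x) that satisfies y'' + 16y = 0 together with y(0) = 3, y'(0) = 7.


Characteristic roots of r² + 16 = 0 are ±4i, so y = C₁cos(4x) + C₂sin(4x).
Apply y(0) = 3: C₁ = 3. Differentiate and apply y'(0) = 7: 4·C₂ = 7, so C₂ = 7/4.
Particular solution: y = 3cos(4x) + (7/4)sin(4x).


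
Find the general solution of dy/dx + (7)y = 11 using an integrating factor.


P(x) = 7, Q(x) = 11; integrating factor μ = e^(7x).
(μ y)' = 11e^(7x) ⇒ μ y = (11/7)e^(7x) + C.
Divide by μ: y = 11/7 + Ce^(-7x).


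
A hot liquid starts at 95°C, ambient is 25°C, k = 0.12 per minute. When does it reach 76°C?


From T(t) = T_a + (T₀ - T_a)e^(-kt), set T(t) = 76:
(76 - 25) / (95 - 25) = e^(-0.12t), so t = -ln(0.729)/0.12 ≈ 2.6 minutes.


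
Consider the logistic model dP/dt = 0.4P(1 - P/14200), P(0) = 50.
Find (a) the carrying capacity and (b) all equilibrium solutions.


Logistic ODE dP/dt = 0.4P(1 - P/14200) has equilibria where dP/dt = 0, i.e. P = 0 or P = 14200.
The coefficient (1 - P/K) = 0 when P = K, identifying K = 14200 as the carrying capacity.
(a) K = 14200; (b) equilibria P = 0 and P = 14200.


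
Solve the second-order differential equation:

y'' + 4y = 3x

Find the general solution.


Homogeneous: r² + 4 = 0 ⇒ r = ±2i, y_h = C₁cos(2x) + C₂sin(2x).
Polynomial forcing; try y_p = Ax + B. Then y_p'' + 4 y_p = 4(Ax + B) = 3x, so B = 0 and A = 3/4.
General solution: y = C₁cos(2x) + C₂sin(2x) + (3/4)x.


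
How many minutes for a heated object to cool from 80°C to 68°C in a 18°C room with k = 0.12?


From T(t) = T_a + (T₀ - T_a)e^(-kt), set T(t) = 68:
(68 - 18) / (80 - 18) = e^(-0.12t), so t = -ln(0.806)/0.12 ≈ 1.8 minutes.


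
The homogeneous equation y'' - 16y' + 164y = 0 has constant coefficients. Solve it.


Characteristic equation: r² - 16r + 164 = 0.
Discriminant is negative; roots r = 8 ± 10i (complex conjugate pair).
General solution uses e^(α x)(C₁ cos(β x) + C₂ sin(β x)): y = e^(8x)(C₁cos(10x) + C₂sin(10x)).


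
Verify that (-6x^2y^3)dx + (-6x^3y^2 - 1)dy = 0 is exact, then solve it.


Check exactness: ∂M/∂y = -18x^2y^2 and ∂N/∂x = -18x^2y^2; equal, so the equation is exact.
Integrate M with respect to x (treating y as constant): ∫M dx = -2x^3y^3 + h(y).
Differentiate w.r.t. y and set equal to N: the x-dependent terms already match, leaving h'(y) = -1. Integrate: h(y) = -y.
So F(x,y) = -2x^3y^3 - y.
General solution: -2x^3y^3 - y = C.


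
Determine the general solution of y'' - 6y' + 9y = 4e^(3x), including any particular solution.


Characteristic polynomial (r - 3)² = 0; repeated root r = 3.
y_h = (C₁ + C₂x)e^(3x). Forcing matches the repeated root (resonance), so try y_p = Ax² e^(3x).
Substitute and solve for A: 2A = 4, so A = 2.
General solution: y = (C₁ + C₂x + 2x²)e^(3x).


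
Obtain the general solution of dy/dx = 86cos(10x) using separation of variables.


g(y) = 1, so integrate directly: y = ∫ 86cos(10x) dx = (43/5)sin(10x) + C.


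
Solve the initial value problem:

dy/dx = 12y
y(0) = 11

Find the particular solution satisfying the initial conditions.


General solution of y' = 12y is y = Ce^(12x).
Apply y(0) = 11: C = 11.
Particular solution: y = 11e^(12x).


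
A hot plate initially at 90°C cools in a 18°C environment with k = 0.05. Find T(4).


Newton's law: dT/dt = -k(T - T_a) has solution T(t) = T_a + (T₀ - T_a)e^(-kt).
Plug in T_a = 18, T₀ = 90, k = 0.05, t = 4: T(4) = 18 + (72)e^(-0.20) ≈ 76.9°C.


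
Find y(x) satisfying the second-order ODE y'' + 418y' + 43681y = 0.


Characteristic equation: r² + 418r + 43681 = 0, i.e. (r + 209)² = 0.
Repeated root r = -209; include an x factor for the second linearly independent solution.
General solution: y = (C₁ + C₂x)e^(-209x).


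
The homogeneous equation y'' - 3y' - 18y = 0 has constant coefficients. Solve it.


Characteristic equation: r² - 3r - 18 = 0.
Factor: (r - 6)(r + 3) = 0 ⇒ r = 6, -3 (distinct real).
General solution: y = C₁e^(6x) + C₂e^(-3x).


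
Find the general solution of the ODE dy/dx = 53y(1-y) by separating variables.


Separate: dy/[y(1-y)] = 53 dx.
Partial fractions: 1/[y(1-y)] = 1/y + 1/(1-y).
Integrate: ln|y/(1-y)| = 53x + C₀.
Solve for y: y = 1/(1 + Ce^(-53x)).


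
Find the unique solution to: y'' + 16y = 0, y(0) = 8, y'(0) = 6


Characteristic roots of r² + 16 = 0 are ±4i, so y = C₁cos(4x) + C₂sin(4x).
Apply y(0) = 8: C₁ = 8. Differentiate and apply y'(0) = 6: 4·C₂ = 6, so C₂ = 3/2.
Particular solution: y = 8cos(4x) + (3/2)sin(4x).


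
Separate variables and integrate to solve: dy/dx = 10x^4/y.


Separate variables: y dy = 10x^4 dx.
Integrate both sides: y²/2 = 2x^5 + C₀.
Multiply by 2: y² = 4x^5 + C.


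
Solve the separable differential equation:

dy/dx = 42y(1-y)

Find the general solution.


Separate: dy/[y(1-y)] = 42 dx.
Partial fractions: 1/[y(1-y)] = 1/y + 1/(1-y).
Integrate: ln|y/(1-y)| = 42x + C₀.
Solve for y: y = 1/(1 + Ce^(-42x)).


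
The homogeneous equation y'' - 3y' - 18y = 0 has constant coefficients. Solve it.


Characteristic equation: r² - 3r - 18 = 0.
Factor: (r + 3)(r - 6) = 0 ⇒ r = -3, 6 (distinct real).
General solution: y = C₁e^(-3x) + C₂e^(6x).


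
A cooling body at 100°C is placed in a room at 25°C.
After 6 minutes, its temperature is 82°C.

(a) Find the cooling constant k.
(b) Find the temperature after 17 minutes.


Newton's law: T(t) = T_a + (T₀ - T_a)e^(-kt).
(a) Use T(6) = 82: (82 - 25)/(100 - 25) = e^(-k·6), so k = -ln(0.760)/6 ≈ 0.0457.
(b) Apply k to t = 17: T(17) = 25 + (75)e^(-0.778) ≈ 59.5°C.


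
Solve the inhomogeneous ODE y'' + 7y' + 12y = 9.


Characteristic roots of r² + 7r + 12 = 0 are -4, -3.
y_h = C₁e^(-4x) + C₂e^(-3x).
Constant forcing; try y_p = A. Then 12A = 9 ⇒ A = 3/4.
General solution: y = C₁e^(-4x) + C₂e^(-3x) + 3/4.


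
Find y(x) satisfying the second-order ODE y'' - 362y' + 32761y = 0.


Characteristic equation: r² - 362r + 32761 = 0, i.e. (r - 181)² = 0.
Repeated root r = 181; include an x factor for the second linearly independent solution.
General solution: y = (C₁ + C₂x)e^(181x).


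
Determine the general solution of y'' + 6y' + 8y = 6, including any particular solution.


Characteristic roots of r² + 6r + 8 = 0 are -4, -2.
y_h = C₁e^(-4x) + C₂e^(-2x).
Constant forcing; try y_p = A. Then 8A = 6 ⇒ A = 3/4.
General solution: y = C₁e^(-4x) + C₂e^(-2x) + 3/4.


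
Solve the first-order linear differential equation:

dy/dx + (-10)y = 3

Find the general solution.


P(x) = -10 ⇒ μ = e^(-10x).
(μ y)' = 3e^(-10x) ⇒ μ y = -(3/10)e^(-10x) + C.
Divide by μ: y = -3/10 + Ce^(10x).


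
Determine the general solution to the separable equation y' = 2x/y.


Separate variables: y dy = 2x dx.
Integrate both sides: y²/2 = x^2 + C₀.
Multiply by 2: y² = 2x^2 + C.


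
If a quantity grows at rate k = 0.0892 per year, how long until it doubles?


Exponential growth: P(t) = P₀ e^(0.0892t). Set P(t)/P₀ = 2: e^(0.0892t) = 2.
Solve: t = ln(2)/0.0892 ≈ 7.77 years.


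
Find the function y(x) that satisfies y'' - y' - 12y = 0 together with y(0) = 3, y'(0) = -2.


Characteristic roots of r² - r - 12 = 0 are 4, -3.
General solution y = c₁ e^(4x) + c₂ e^(-3x).
Apply y(0) = 3: c₁ + c₂ = 3. Apply y'(0) = -2: 4 c₁ - 3 c₂ = -2.
Solve: c₁ = 1, c₂ = 2.
Particular solution: y = e^(4x) + 2e^(-3x).


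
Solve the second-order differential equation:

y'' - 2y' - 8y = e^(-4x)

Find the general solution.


Characteristic roots of r² - 2r - 8 = 0 are 4, -2.
y_h = C₁e^(4x) + C₂e^(-2x).
Forcing exponent -4 is not a characteristic root; try y_p = Ae^(-4x).
Substitute: A·(16 + (-2)·-4 + (-8)) = A·16 = 1, so A = 1/16.
General solution: y = C₁e^(4x) + C₂e^(-2x) + (1/16)e^(-4x).


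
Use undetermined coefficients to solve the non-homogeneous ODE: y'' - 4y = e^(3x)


Characteristic roots of r² - 4 = 0 are -2, 2.
y_h = C₁e^(-2x) + C₂e^(2x).
Forcing exponent 3 is not a characteristic root; try y_p = Ae^(3x).
Substitute: A·(9 + (0)·3 + (-4)) = A·5 = 1, so A = 1/5.
General solution: y = C₁e^(-2x) + C₂e^(2x) + (1/5)e^(3x).


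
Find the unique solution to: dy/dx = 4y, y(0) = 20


General solution of y' = 4y is y = Ce^(4x).
Apply y(0) = 20: C = 20.
Particular solution: y = 20e^(4x).


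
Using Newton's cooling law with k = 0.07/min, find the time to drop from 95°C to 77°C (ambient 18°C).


From T(t) = T_a + (T₀ - T_a)e^(-kt), set T(t) = 77:
(77 - 18) / (95 - 18) = e^(-0.07t), so t = -ln(0.766)/0.07 ≈ 3.8 minutes.


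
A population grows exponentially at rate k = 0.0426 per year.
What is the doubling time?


Exponential growth: P(t) = P₀ e^(0.0426t). Set P(t)/P₀ = 2: e^(0.0426t) = 2.
Solve: t = ln(2)/0.0426 ≈ 16.27 years.


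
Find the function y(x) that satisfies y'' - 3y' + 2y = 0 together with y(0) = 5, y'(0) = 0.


Characteristic roots of r² - 3r + 2 = 0 are 1, 2.
General solution y = c₁ e^(x) + c₂ e^(2x).
Apply y(0) = 5: c₁ + c₂ = 5. Apply y'(0) = 0: 1 c₁ + 2 c₂ = 0.
Solve: c₁ = 10, c₂ = -5.
Particular solution: y = 10e^(x) - 5e^(2x).


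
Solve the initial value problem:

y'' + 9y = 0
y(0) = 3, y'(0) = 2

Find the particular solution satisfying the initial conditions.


Characteristic roots of r² + 9 = 0 are ±3i, so y = C₁cos(3x) + C₂sin(3x).
Apply y(0) = 3: C₁ = 3. Differentiate and apply y'(0) = 2: 3·C₂ = 2, so C₂ = 2/3.
Particular solution: y = 3cos(3x) + (2/3)sin(3x).


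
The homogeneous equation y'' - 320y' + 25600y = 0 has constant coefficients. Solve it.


Characteristic equation: r² - 320r + 25600 = 0, i.e. (r - 160)² = 0.
Repeated root r = 160; include an x factor for the second linearly independent solution.
General solution: y = (C₁ + C₂x)e^(160x).


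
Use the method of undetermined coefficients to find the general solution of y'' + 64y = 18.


Homogeneous part: r² + 64 = 0 ⇒ r = ±8i, so y_h = C₁cos(8x) + C₂sin(8x).
Try constant y_p = A; plug in: 64A = 18 ⇒ A = 9/32.
General solution: y = C₁cos(8x) + C₂sin(8x) + 9/32.


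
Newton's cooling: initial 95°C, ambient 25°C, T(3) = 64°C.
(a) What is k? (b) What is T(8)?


Newton's law: T(t) = T_a + (T₀ - T_a)e^(-kt).
(a) Use T(3) = 64: (64 - 25)/(95 - 25) = e^(-k·3), so k = -ln(0.557)/3 ≈ 0.1950.
(b) Apply k to t = 8: T(8) = 25 + (70)e^(-1.560) ≈ 39.7°C.


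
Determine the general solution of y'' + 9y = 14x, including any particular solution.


Homogeneous: r² + 9 = 0 ⇒ r = ±3i, y_h = C₁cos(3x) + C₂sin(3x).
Polynomial forcing; try y_p = Ax + B. Then y_p'' + 9 y_p = 9(Ax + B) = 14x, so B = 0 and A = 14/9.
General solution: y = C₁cos(3x) + C₂sin(3x) + (14/9)x.


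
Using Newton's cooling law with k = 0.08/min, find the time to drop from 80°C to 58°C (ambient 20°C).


From T(t) = T_a + (T₀ - T_a)e^(-kt), set T(t) = 58:
(58 - 20) / (80 - 20) = e^(-0.08t), so t = -ln(0.633)/0.08 ≈ 5.7 minutes.


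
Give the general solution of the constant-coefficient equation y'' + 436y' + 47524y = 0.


Characteristic equation: r² + 436r + 47524 = 0, i.e. (r + 218)² = 0.
Repeated root r = -218; include an x factor for the second linearly independent solution.
General solution: y = (C₁ + C₂x)e^(-218x).


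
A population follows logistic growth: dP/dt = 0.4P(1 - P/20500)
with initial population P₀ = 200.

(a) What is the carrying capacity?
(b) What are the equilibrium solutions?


Logistic ODE dP/dt = 0.4P(1 - P/20500) has equilibria where dP/dt = 0, i.e. P = 0 or P = 20500.
The coefficient (1 - P/K) = 0 when P = K, identifying K = 20500 as the carrying capacity.
(a) K = 20500; (b) equilibria P = 0 and P = 20500.


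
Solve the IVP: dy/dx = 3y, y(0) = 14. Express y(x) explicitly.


General solution of y' = 3y is y = Ce^(3x).
Apply y(0) = 14: C = 14.
Particular solution: y = 14e^(3x).


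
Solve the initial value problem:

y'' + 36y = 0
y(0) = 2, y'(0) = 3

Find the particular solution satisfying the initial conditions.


Characteristic roots of r² + 36 = 0 are ±6i, so y = C₁cos(6x) + C₂sin(6x).
Apply y(0) = 2: C₁ = 2. Differentiate and apply y'(0) = 3: 6·C₂ = 3, so C₂ = 1/2.
Particular solution: y = 2cos(6x) + (1/2)sin(6x).


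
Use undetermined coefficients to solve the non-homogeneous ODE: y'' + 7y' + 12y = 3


Characteristic roots of r² + 7r + 12 = 0 are -4, -3.
y_h = C₁e^(-4x) + C₂e^(-3x).
Constant forcing; try y_p = A. Then 12A = 3 ⇒ A = 1/4.
General solution: y = C₁e^(-4x) + C₂e^(-3x) + 1/4.


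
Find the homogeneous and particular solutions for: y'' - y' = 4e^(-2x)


Characteristic roots of r² - r = 0 are 0, 1.
y_h = C₁ + C₂e^(x).
Forcing exponent -2 is not a characteristic root; try y_p = Ae^(-2x).
Substitute: A·(4 + (-1)·-2 + (0)) = A·6 = 4, so A = 2/3.
General solution: y = C₁ + C₂e^(x) + (2/3)e^(-2x).


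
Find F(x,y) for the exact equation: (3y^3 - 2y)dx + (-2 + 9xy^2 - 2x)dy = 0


Check exactness: ∂M/∂y = 9y^2 - 2 and ∂N/∂x = 9y^2 - 2; equal, so the equation is exact.
Integrate M with respect to x (treating y as constant): ∫M dx = 3xy^3 - 2xy + h(y).
Differentiate w.r.t. y and set equal to N: the x-dependent terms already match, leaving h'(y) = -2. Integrate: h(y) = -2y.
So F(x,y) = -2y + 3xy^3 - 2xy.
General solution: -2y + 3xy^3 - 2xy = C.


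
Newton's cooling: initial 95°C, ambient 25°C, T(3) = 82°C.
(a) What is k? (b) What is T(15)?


Newton's law: T(t) = T_a + (T₀ - T_a)e^(-kt).
(a) Use T(3) = 82: (82 - 25)/(95 - 25) = e^(-k·3), so k = -ln(0.814)/3 ≈ 0.0685.
(b) Apply k to t = 15: T(15) = 25 + (70)e^(-1.027) ≈ 50.1°C.


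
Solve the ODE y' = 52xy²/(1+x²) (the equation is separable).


Separate: dy/y² = 52x/(1+x²) dx.
Integrate LHS: ∫ dy/y² = -1/y.
Integrate RHS via u = 1+x²: 26ln(1+x²) + C.
Result: -1/y = 26ln(1+x²) + C.


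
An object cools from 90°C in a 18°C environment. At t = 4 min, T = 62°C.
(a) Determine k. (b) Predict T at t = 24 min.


Newton's law: T(t) = T_a + (T₀ - T_a)e^(-kt).
(a) Use T(4) = 62: (62 - 18)/(90 - 18) = e^(-k·4), so k = -ln(0.611)/4 ≈ 0.1231.
(b) Apply k to t = 24: T(24) = 18 + (72)e^(-2.955) ≈ 21.8°C.


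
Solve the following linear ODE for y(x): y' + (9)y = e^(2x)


P(x) = 9 ⇒ μ = e^(9x).
(μ y)' = e^(11x) ⇒ μ y = e^(11x)/11 + C.
Divide by μ: y = (1/11)e^(2x) + Ce^(-9x).


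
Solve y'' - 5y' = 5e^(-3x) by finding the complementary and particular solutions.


Characteristic roots of r² - 5r = 0 are 0, 5.
y_h = C₁ + C₂e^(5x).
Forcing exponent -3 is not a characteristic root; try y_p = Ae^(-3x).
Substitute: A·(9 + (-5)·-3 + (0)) = A·24 = 5, so A = 5/24.
General solution: y = C₁ + C₂e^(5x) + (5/24)e^(-3x).


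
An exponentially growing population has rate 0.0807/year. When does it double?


Exponential growth: P(t) = P₀ e^(0.0807t). Set P(t)/P₀ = 2: e^(0.0807t) = 2.
Solve: t = ln(2)/0.0807 ≈ 8.59 years.


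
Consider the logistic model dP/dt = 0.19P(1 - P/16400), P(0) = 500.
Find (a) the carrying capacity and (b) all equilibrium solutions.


Logistic ODE dP/dt = 0.19P(1 - P/16400) has equilibria where dP/dt = 0, i.e. P = 0 or P = 16400.
The coefficient (1 - P/K) = 0 when P = K, identifying K = 16400 as the carrying capacity.
(a) K = 16400; (b) equilibria P = 0 and P = 16400.


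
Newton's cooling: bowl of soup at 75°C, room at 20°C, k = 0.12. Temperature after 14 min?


Newton's law: dT/dt = -k(T - T_a) has solution T(t) = T_a + (T₀ - T_a)e^(-kt).
Plug in T_a = 20, T₀ = 75, k = 0.12, t = 14: T(14) = 20 + (55)e^(-1.68) ≈ 30.3°C.


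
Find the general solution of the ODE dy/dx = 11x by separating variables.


Integrate both sides with respect to x: y = ∫ 11x dx = (11/2)x^2 + C.


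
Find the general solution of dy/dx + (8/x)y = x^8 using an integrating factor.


P(x) = 8/x ⇒ μ = x^8.
(x^8 y)' = x^16 ⇒ x^8 y = x^17/(17) + C.
Solve for y: y = (1/17)x^9 + C/x^8.


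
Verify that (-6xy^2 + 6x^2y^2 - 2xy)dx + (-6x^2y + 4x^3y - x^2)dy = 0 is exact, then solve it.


Check exactness: ∂M/∂y = -12xy + 12x^2y - 2x and ∂N/∂x = -12xy + 12x^2y - 2x; equal, so the equation is exact.
Integrate M with respect to x (treating y as constant): ∫M dx = -3x^2y^2 + 2x^3y^2 - x^2y + h(y).
Differentiate w.r.t. y and set equal to N: all terms match, so h'(y) = 0 and h is a constant absorbed into C.
General solution: -3x^2y^2 + 2x^3y^2 - x^2y = C.


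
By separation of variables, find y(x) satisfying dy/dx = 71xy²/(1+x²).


Separate: dy/y² = 71x/(1+x²) dx.
Integrate LHS: ∫ dy/y² = -1/y.
Integrate RHS via u = 1+x²: (71/2)ln(1+x²) + C.
Result: -1/y = (71/2)ln(1+x²) + C.


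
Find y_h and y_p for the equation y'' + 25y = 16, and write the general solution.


Homogeneous part: r² + 25 = 0 ⇒ r = ±5i, so y_h = C₁cos(5x) + C₂sin(5x).
Try constant y_p = A; plug in: 25A = 16 ⇒ A = 16/25.
General solution: y = C₁cos(5x) + C₂sin(5x) + 16/25.


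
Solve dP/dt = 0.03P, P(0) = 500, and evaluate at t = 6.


The ODE dP/dt = 0.03P has solution P(t) = P(0)e^(0.03t).
Substitute P(0) = 500 and t = 6: P(6) = 500 e^(0.18) ≈ 599.


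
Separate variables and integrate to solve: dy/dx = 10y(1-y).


Separate: dy/[y(1-y)] = 10 dx.
Partial fractions: 1/[y(1-y)] = 1/y + 1/(1-y).
Integrate: ln|y/(1-y)| = 10x + C₀.
Solve for y: y = 1/(1 + Ce^(-10x)).


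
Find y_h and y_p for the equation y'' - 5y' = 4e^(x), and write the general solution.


Characteristic roots of r² - 5r = 0 are 0, 5.
y_h = C₁ + C₂e^(5x).
Forcing exponent 1 is not a characteristic root; try y_p = Ae^(x).
Substitute: A·(1 + (-5)·1 + (0)) = A·-4 = 4, so A = -1.
General solution: y = C₁ + C₂e^(5x) - e^(x).


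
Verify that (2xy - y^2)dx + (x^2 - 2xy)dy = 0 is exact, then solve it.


Check exactness: ∂M/∂y = 2x - 2y and ∂N/∂x = 2x - 2y; equal, so the equation is exact.
Integrate M with respect to x (treating y as constant): ∫M dx = x^2y - xy^2 + h(y).
Differentiate w.r.t. y and set equal to N: all terms match, so h'(y) = 0 and h is a constant absorbed into C.
General solution: x^2y - xy^2 = C.


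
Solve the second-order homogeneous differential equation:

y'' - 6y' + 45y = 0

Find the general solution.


Characteristic equation: r² - 6r + 45 = 0.
Discriminant is negative; roots r = 3 ± 6i (complex conjugate pair).
General solution uses e^(α x)(C₁ cos(β x) + C₂ sin(β x)): y = e^(3x)(C₁cos(6x) + C₂sin(6x)).


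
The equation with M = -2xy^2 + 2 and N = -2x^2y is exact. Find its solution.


Check exactness: ∂M/∂y = -4xy and ∂N/∂x = -4xy; equal, so the equation is exact.
Integrate M with respect to x (treating y as constant): ∫M dx = -x^2y^2 + 2x + h(y).
Differentiate w.r.t. y and set equal to N: all terms match, so h'(y) = 0 and h is a constant absorbed into C.
General solution: -x^2y^2 + 2x = C.


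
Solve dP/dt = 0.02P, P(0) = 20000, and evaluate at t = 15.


The ODE dP/dt = 0.02P has solution P(t) = P(0)e^(0.02t).
Substitute P(0) = 20000 and t = 15: P(15) = 20000 e^(0.30) ≈ 26997.


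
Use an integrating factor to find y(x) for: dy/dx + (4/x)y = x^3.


P(x) = 4/x ⇒ μ = x^4.
(x^4 y)' = x^7 ⇒ x^4 y = x^8/(8) + C.
Solve for y: y = (1/8)x^4 + C/x^4.


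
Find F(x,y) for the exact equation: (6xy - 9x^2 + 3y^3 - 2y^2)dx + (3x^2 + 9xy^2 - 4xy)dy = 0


Check exactness: ∂M/∂y = 6x + 9y^2 - 4y and ∂N/∂x = 6x + 9y^2 - 4y; equal, so the equation is exact.
Integrate M with respect to x (treating y as constant): ∫M dx = 3x^2y - 3x^3 + 3xy^3 - 2xy^2 + h(y).
Differentiate w.r.t. y and set equal to N: all terms match, so h'(y) = 0 and h is a constant absorbed into C.
General solution: 3x^2y - 3x^3 + 3xy^3 - 2xy^2 = C.


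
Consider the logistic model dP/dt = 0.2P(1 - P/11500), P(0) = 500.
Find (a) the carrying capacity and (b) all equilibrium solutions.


Logistic ODE dP/dt = 0.2P(1 - P/11500) has equilibria where dP/dt = 0, i.e. P = 0 or P = 11500.
The coefficient (1 - P/K) = 0 when P = K, identifying K = 11500 as the carrying capacity.
(a) K = 11500; (b) equilibria P = 0 and P = 11500.


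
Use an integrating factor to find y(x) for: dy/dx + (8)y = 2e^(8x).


P(x) = 8 ⇒ μ = e^(8x).
(μ y)' = 2e^(16x) ⇒ μ y = (2/16)e^(16x) + C.
Divide by μ: y = (1/8)e^(8x) + Ce^(-8x).


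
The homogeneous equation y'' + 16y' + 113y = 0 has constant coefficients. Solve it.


Characteristic equation: r² + 16r + 113 = 0.
Discriminant is negative; roots r = -8 ± 7i (complex conjugate pair).
General solution uses e^(α x)(C₁ cos(β x) + C₂ sin(β x)): y = e^(-8x)(C₁cos(7x) + C₂sin(7x)).


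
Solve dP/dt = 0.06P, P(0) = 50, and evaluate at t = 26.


The ODE dP/dt = 0.06P has solution P(t) = P(0)e^(0.06t).
Substitute P(0) = 50 and t = 26: P(26) = 50 e^(1.56) ≈ 238.


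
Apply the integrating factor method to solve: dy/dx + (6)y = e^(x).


P(x) = 6 ⇒ μ = e^(6x).
(μ y)' = e^(7x) ⇒ μ y = e^(7x)/7 + C.
Divide by μ: y = (1/7)e^(x) + Ce^(-6x).


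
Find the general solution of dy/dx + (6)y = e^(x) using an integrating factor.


P(x) = 6 ⇒ μ = e^(6x).
(μ y)' = e^(7x) ⇒ μ y = e^(7x)/7 + C.
Divide by μ: y = (1/7)e^(x) + Ce^(-6x).


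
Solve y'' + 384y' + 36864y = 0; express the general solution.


Characteristic equation: r² + 384r + 36864 = 0, i.e. (r + 192)² = 0.
Repeated root r = -192; include an x factor for the second linearly independent solution.
General solution: y = (C₁ + C₂x)e^(-192x).


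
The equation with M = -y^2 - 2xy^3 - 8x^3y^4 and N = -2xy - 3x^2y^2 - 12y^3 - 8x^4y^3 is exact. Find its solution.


Check exactness: ∂M/∂y = -2y - 6xy^2 - 32x^3y^3 and ∂N/∂x = -2y - 6xy^2 - 32x^3y^3; equal, so the equation is exact.
Integrate M with respect to x (treating y as constant): ∫M dx = -xy^2 - x^2y^3 - 2x^4y^4 + h(y).
Differentiate w.r.t. y and set equal to N: the x-dependent terms already match, leaving h'(y) = -12y^3. Integrate: h(y) = -3y^4.
So F(x,y) = -xy^2 - x^2y^3 - 3y^4 - 2x^4y^4.
General solution: -xy^2 - x^2y^3 - 3y^4 - 2x^4y^4 = C.


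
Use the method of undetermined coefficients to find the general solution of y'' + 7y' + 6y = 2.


Characteristic roots of r² + 7r + 6 = 0 are -6, -1.
y_h = C₁e^(-6x) + C₂e^(-x).
Constant forcing; try y_p = A. Then 6A = 2 ⇒ A = 1/3.
General solution: y = C₁e^(-6x) + C₂e^(-x) + 1/3.


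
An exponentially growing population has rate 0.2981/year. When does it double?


Exponential growth: P(t) = P₀ e^(0.2981t). Set P(t)/P₀ = 2: e^(0.2981t) = 2.
Solve: t = ln(2)/0.2981 ≈ 2.33 years.


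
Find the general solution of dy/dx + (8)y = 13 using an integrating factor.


P(x) = 8, Q(x) = 13; integrating factor μ = e^(8x).
(μ y)' = 13e^(8x) ⇒ μ y = (13/8)e^(8x) + C.
Divide by μ: y = 13/8 + Ce^(-8x).


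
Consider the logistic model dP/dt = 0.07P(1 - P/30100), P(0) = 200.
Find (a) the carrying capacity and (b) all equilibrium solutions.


Logistic ODE dP/dt = 0.07P(1 - P/30100) has equilibria where dP/dt = 0, i.e. P = 0 or P = 30100.
The coefficient (1 - P/K) = 0 when P = K, identifying K = 30100 as the carrying capacity.
(a) K = 30100; (b) equilibria P = 0 and P = 30100.


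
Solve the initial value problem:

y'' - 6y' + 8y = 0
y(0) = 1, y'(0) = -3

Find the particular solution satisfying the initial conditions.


Characteristic roots of r² - 6r + 8 = 0 are 2, 4.
General solution y = c₁ e^(2x) + c₂ e^(4x).
Apply y(0) = 1: c₁ + c₂ = 1. Apply y'(0) = -3: 2 c₁ + 4 c₂ = -3.
Solve: c₁ = 7/2, c₂ = -5/2.
Particular solution: y = (7/2)e^(2x) - (5/2)e^(4x).


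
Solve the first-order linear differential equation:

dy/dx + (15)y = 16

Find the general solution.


P(x) = 15, Q(x) = 16; integrating factor μ = e^(15x).
(μ y)' = 16e^(15x) ⇒ μ y = (16/15)e^(15x) + C.
Divide by μ: y = 16/15 + Ce^(-15x).


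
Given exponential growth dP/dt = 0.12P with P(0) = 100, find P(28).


The ODE dP/dt = 0.12P has solution P(t) = P(0)e^(0.12t).
Substitute P(0) = 100 and t = 28: P(28) = 100 e^(3.36) ≈ 2879.


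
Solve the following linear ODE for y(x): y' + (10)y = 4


P(x) = 10, Q(x) = 4; integrating factor μ = e^(10x).
(μ y)' = 4e^(10x) ⇒ μ y = (2/5)e^(10x) + C.
Divide by μ: y = 2/5 + Ce^(-10x).


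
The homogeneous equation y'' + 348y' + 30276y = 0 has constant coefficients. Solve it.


Characteristic equation: r² + 348r + 30276 = 0, i.e. (r + 174)² = 0.
Repeated root r = -174; include an x factor for the second linearly independent solution.
General solution: y = (C₁ + C₂x)e^(-174x).


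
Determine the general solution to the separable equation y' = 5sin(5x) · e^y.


Separate: e^(-y) dy = 5sin(5x) dx.
Integrate: -e^(-y) = -cos(5x) + C₀.
Rearrange: e^(-y) = cos(5x) + C.


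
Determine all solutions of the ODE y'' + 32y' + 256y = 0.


Characteristic equation: r² + 32r + 256 = 0, i.e. (r + 16)² = 0.
Repeated root r = -16; include an x factor for the second linearly independent solution.
General solution: y = (C₁ + C₂x)e^(-16x).


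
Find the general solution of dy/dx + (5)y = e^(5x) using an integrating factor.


P(x) = 5 ⇒ μ = e^(5x).
(μ y)' = e^(10x) ⇒ μ y = e^(10x)/10 + C.
Divide by μ: y = (1/10)e^(5x) + Ce^(-5x).


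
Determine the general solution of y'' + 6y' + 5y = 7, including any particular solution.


Characteristic roots of r² + 6r + 5 = 0 are -5, -1.
y_h = C₁e^(-5x) + C₂e^(-x).
Constant forcing; try y_p = A. Then 5A = 7 ⇒ A = 7/5.
General solution: y = C₁e^(-5x) + C₂e^(-x) + 7/5.


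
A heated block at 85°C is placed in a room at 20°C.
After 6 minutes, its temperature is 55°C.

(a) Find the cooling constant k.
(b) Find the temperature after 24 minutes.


Newton's law: T(t) = T_a + (T₀ - T_a)e^(-kt).
(a) Use T(6) = 55: (55 - 20)/(85 - 20) = e^(-k·6), so k = -ln(0.538)/6 ≈ 0.1032.
(b) Apply k to t = 24: T(24) = 20 + (65)e^(-2.476) ≈ 25.5°C.


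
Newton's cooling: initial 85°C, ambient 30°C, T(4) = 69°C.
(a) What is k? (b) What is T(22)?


Newton's law: T(t) = T_a + (T₀ - T_a)e^(-kt).
(a) Use T(4) = 69: (69 - 30)/(85 - 30) = e^(-k·4), so k = -ln(0.709)/4 ≈ 0.0859.
(b) Apply k to t = 22: T(22) = 30 + (55)e^(-1.891) ≈ 38.3°C.


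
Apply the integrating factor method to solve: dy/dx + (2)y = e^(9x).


P(x) = 2 ⇒ μ = e^(2x).
(μ y)' = e^(11x) ⇒ μ y = e^(11x)/11 + C.
Divide by μ: y = (1/11)e^(9x) + Ce^(-2x).


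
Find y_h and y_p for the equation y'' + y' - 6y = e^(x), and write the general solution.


Characteristic roots of r² + r - 6 = 0 are -3, 2.
y_h = C₁e^(-3x) + C₂e^(2x).
Forcing exponent 1 is not a characteristic root; try y_p = Ae^(x).
Substitute: A·(1 + (1)·1 + (-6)) = A·-4 = 1, so A = -1/4.
General solution: y = C₁e^(-3x) + C₂e^(2x) - (1/4)e^(x).


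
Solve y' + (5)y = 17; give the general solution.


P(x) = 5, Q(x) = 17; integrating factor μ = e^(5x).
(μ y)' = 17e^(5x) ⇒ μ y = (17/5)e^(5x) + C.
Divide by μ: y = 17/5 + Ce^(-5x).


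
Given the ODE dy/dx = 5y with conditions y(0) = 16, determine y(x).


General solution of y' = 5y is y = Ce^(5x).
Apply y(0) = 16: C = 16.
Particular solution: y = 16e^(5x).


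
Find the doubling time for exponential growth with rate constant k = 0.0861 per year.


Exponential growth: P(t) = P₀ e^(0.0861t). Set P(t)/P₀ = 2: e^(0.0861t) = 2.
Solve: t = ln(2)/0.0861 ≈ 8.05 years.


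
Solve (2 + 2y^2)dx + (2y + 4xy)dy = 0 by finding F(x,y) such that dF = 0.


Check exactness: ∂M/∂y = 4y and ∂N/∂x = 4y; equal, so the equation is exact.
Integrate M with respect to x (treating y as constant): ∫M dx = 2x + 2xy^2 + h(y).
Differentiate w.r.t. y and set equal to N: the x-dependent terms already match, leaving h'(y) = 2y. Integrate: h(y) = y^2.
So F(x,y) = 2x + y^2 + 2xy^2.
General solution: 2x + y^2 + 2xy^2 = C.


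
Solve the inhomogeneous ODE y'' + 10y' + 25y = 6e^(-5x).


Characteristic polynomial (r + 5)² = 0; repeated root r = -5.
y_h = (C₁ + C₂x)e^(-5x). Forcing matches the repeated root (resonance), so try y_p = Ax² e^(-5x).
Substitute and solve for A: 2A = 6, so A = 3.
General solution: y = (C₁ + C₂x + 3x²)e^(-5x).


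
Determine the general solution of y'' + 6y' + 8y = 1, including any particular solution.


Characteristic roots of r² + 6r + 8 = 0 are -4, -2.
y_h = C₁e^(-4x) + C₂e^(-2x).
Constant forcing; try y_p = A. Then 8A = 1 ⇒ A = 1/8.
General solution: y = C₁e^(-4x) + C₂e^(-2x) + 1/8.


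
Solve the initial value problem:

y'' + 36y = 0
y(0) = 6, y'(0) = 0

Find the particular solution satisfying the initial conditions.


Characteristic roots of r² + 36 = 0 are ±6i, so y = C₁cos(6x) + C₂sin(6x).
Apply y(0) = 6: C₁ = 6. Differentiate and apply y'(0) = 0: 6·C₂ = 0, so C₂ = 0.
Particular solution: y = 6cos(6x).


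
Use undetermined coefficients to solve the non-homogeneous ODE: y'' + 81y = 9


Homogeneous part: r² + 81 = 0 ⇒ r = ±9i, so y_h = C₁cos(9x) + C₂sin(9x).
Try constant y_p = A; plug in: 81A = 9 ⇒ A = 1/9.
General solution: y = C₁cos(9x) + C₂sin(9x) + 1/9.


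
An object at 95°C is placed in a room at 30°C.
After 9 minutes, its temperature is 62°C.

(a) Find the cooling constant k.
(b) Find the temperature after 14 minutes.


Newton's law: T(t) = T_a + (T₀ - T_a)e^(-kt).
(a) Use T(9) = 62: (62 - 30)/(95 - 30) = e^(-k·9), so k = -ln(0.492)/9 ≈ 0.0787.
(b) Apply k to t = 14: T(14) = 30 + (65)e^(-1.102) ≈ 51.6°C.


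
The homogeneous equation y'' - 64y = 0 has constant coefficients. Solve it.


Characteristic equation: r² - 64 = 0.
Factor: (r - 8)(r + 8) = 0 ⇒ r = 8, -8 (distinct real).
General solution: y = C₁e^(8x) + C₂e^(-8x).


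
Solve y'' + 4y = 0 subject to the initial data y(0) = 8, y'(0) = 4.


Characteristic roots of r² + 4 = 0 are ±2i, so y = C₁cos(2x) + C₂sin(2x).
Apply y(0) = 8: C₁ = 8. Differentiate and apply y'(0) = 4: 2·C₂ = 4, so C₂ = 2.
Particular solution: y = 8cos(2x) + 2sin(2x).


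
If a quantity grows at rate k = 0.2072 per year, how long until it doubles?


Exponential growth: P(t) = P₀ e^(0.2072t). Set P(t)/P₀ = 2: e^(0.2072t) = 2.
Solve: t = ln(2)/0.2072 ≈ 3.35 years.


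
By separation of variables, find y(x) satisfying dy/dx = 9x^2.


Integrate both sides with respect to x: y = ∫ 9x^2 dx = 3x^3 + C.


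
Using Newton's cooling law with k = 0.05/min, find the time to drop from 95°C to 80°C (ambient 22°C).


From T(t) = T_a + (T₀ - T_a)e^(-kt), set T(t) = 80:
(80 - 22) / (95 - 22) = e^(-0.05t), so t = -ln(0.795)/0.05 ≈ 4.6 minutes.


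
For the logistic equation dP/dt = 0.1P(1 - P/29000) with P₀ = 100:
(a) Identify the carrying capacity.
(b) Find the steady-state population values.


Logistic ODE dP/dt = 0.1P(1 - P/29000) has equilibria where dP/dt = 0, i.e. P = 0 or P = 29000.
The coefficient (1 - P/K) = 0 when P = K, identifying K = 29000 as the carrying capacity.
(a) K = 29000; (b) equilibria P = 0 and P = 29000.


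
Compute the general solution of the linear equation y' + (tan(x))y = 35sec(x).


P(x) = tan(x) ⇒ μ = e^(∫tan(x)dx) = sec(x).
(sec(x) y)' = 35sec²(x) ⇒ sec(x) y = 35tan(x) + C.
Multiply by cos(x): y = 35sin(x) + C·cos(x).


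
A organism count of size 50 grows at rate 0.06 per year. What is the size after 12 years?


The ODE dP/dt = 0.06P has solution P(t) = P(0)e^(0.06t).
Substitute P(0) = 50 and t = 12: P(12) = 50 e^(0.72) ≈ 103.


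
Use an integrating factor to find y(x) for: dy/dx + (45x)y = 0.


P(x) = 45x ⇒ μ = e^((45/2)x²).
Q(x) = 0 so μ y is constant: y = Ce^(-(45/2)x²).


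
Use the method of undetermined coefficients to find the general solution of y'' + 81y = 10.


Homogeneous part: r² + 81 = 0 ⇒ r = ±9i, so y_h = C₁cos(9x) + C₂sin(9x).
Try constant y_p = A; plug in: 81A = 10 ⇒ A = 10/81.
General solution: y = C₁cos(9x) + C₂sin(9x) + 10/81.


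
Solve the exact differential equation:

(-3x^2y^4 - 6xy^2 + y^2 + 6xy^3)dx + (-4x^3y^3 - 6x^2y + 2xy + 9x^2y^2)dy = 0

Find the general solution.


Check exactness: ∂M/∂y = -12x^2y^3 - 12xy + 2y + 18xy^2 and ∂N/∂x = -12x^2y^3 - 12xy + 2y + 18xy^2; equal, so the equation is exact.
Integrate M with respect to x (treating y as constant): ∫M dx = -x^3y^4 - 3x^2y^2 + xy^2 + 3x^2y^3 + h(y).
Differentiate w.r.t. y and set equal to N: all terms match, so h'(y) = 0 and h is a constant absorbed into C.
General solution: -x^3y^4 - 3x^2y^2 + xy^2 + 3x^2y^3 = C.


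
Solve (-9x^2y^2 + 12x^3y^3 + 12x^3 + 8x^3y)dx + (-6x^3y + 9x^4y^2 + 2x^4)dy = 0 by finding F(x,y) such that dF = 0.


Check exactness: ∂M/∂y = -18x^2y + 36x^3y^2 + 8x^3 and ∂N/∂x = -18x^2y + 36x^3y^2 + 8x^3; equal, so the equation is exact.
Integrate M with respect to x (treating y as constant): ∫M dx = -3x^3y^2 + 3x^4y^3 + 3x^4 + 2x^4y + h(y).
Differentiate w.r.t. y and set equal to N: all terms match, so h'(y) = 0 and h is a constant absorbed into C.
General solution: -3x^3y^2 + 3x^4y^3 + 3x^4 + 2x^4y = C.


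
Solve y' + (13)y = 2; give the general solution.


P(x) = 13, Q(x) = 2; integrating factor μ = e^(13x).
(μ y)' = 2e^(13x) ⇒ μ y = (2/13)e^(13x) + C.
Divide by μ: y = 2/13 + Ce^(-13x).


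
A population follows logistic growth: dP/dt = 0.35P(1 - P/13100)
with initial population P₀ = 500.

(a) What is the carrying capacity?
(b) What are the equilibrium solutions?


Logistic ODE dP/dt = 0.35P(1 - P/13100) has equilibria where dP/dt = 0, i.e. P = 0 or P = 13100.
The coefficient (1 - P/K) = 0 when P = K, identifying K = 13100 as the carrying capacity.
(a) K = 13100; (b) equilibria P = 0 and P = 13100.


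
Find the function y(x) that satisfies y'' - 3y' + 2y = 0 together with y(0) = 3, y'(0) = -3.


Characteristic roots of r² - 3r + 2 = 0 are 2, 1.
General solution y = c₁ e^(2x) + c₂ e^(x).
Apply y(0) = 3: c₁ + c₂ = 3. Apply y'(0) = -3: 2 c₁ + 1 c₂ = -3.
Solve: c₁ = -6, c₂ = 9.
Particular solution: y = -6e^(2x) + 9e^(x).


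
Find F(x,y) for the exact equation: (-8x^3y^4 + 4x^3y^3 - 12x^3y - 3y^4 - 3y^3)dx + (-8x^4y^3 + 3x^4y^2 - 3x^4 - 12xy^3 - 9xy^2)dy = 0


Check exactness: ∂M/∂y = -32x^3y^3 + 12x^3y^2 - 12x^3 - 12y^3 - 9y^2 and ∂N/∂x = -32x^3y^3 + 12x^3y^2 - 12x^3 - 12y^3 - 9y^2; equal, so the equation is exact.
Integrate M with respect to x (treating y as constant): ∫M dx = -2x^4y^4 + x^4y^3 - 3x^4y - 3xy^4 - 3xy^3 + h(y).
Differentiate w.r.t. y and set equal to N: all terms match, so h'(y) = 0 and h is a constant absorbed into C.
General solution: -2x^4y^4 + x^4y^3 - 3x^4y - 3xy^4 - 3xy^3 = C.


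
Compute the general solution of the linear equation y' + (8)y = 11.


P(x) = 8, Q(x) = 11; integrating factor μ = e^(8x).
(μ y)' = 11e^(8x) ⇒ μ y = (11/8)e^(8x) + C.
Divide by μ: y = 11/8 + Ce^(-8x).


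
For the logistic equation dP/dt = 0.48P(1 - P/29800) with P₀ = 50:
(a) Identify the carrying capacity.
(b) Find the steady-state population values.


Logistic ODE dP/dt = 0.48P(1 - P/29800) has equilibria where dP/dt = 0, i.e. P = 0 or P = 29800.
The coefficient (1 - P/K) = 0 when P = K, identifying K = 29800 as the carrying capacity.
(a) K = 29800; (b) equilibria P = 0 and P = 29800.


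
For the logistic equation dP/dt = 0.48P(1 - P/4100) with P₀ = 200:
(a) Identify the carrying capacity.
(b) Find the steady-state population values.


Logistic ODE dP/dt = 0.48P(1 - P/4100) has equilibria where dP/dt = 0, i.e. P = 0 or P = 4100.
The coefficient (1 - P/K) = 0 when P = K, identifying K = 4100 as the carrying capacity.
(a) K = 4100; (b) equilibria P = 0 and P = 4100.


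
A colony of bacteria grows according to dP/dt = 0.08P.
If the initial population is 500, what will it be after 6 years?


The ODE dP/dt = 0.08P has solution P(t) = P(0)e^(0.08t).
Substitute P(0) = 500 and t = 6: P(6) = 500 e^(0.48) ≈ 808.
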